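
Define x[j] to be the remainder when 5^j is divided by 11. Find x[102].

x[1] = 5, x[2] = 3, x[3] = 4, x[4] = 9, x[5] = 1, x[6] = 5.
Since x[6] = x[1] = 5, the sequence is periodic with period 5.
So x[102] = x[1 + ((102-1) mod 5)] = x[2] = 3.

3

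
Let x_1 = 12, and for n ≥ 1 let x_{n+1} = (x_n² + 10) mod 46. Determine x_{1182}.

16

Listing terms: x_1 = 12,  x_2 = 16,  x_3 = 36,  x_4 = 18,  x_5 = 12.
Since x_5 = x_1 = 12, the sequence is periodic with period 4.
So x_{1182} = x_{1 + ((1182-1) mod 4)} = x_2 = 16.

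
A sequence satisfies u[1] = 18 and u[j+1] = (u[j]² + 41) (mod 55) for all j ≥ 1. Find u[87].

u[1] = 18; u[2] = 35; u[3] = 1; u[4] = 42; u[5] = 45; u[6] = 31; u[7] = 12; u[8] = 20; u[9] = 1.
Since u[9] = u[3] = 1, the sequence is eventually periodic: after a pre-period of length 2 it cycles with period 6.
For j ≥ 3, u[j] depends only on (j - 3) mod 6. (87 - 3) mod 6 = 0, so u[87] = u[3] = 1.

1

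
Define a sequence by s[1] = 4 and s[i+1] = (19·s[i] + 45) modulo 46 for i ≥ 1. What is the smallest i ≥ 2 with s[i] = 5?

Computing terms: s[1] = 4,  s[2] = 29,  s[3] = 44,  s[4] = 7,  s[5] = 40,  s[6] = 23,  s[7] = 22,  s[8] = 3,  s[9] = 10,  s[10] = 5,  s[11] = 2,  s[12] = 37,  s[13] = 12,  s[14] = 43,  s[15] = 34,  s[16] = 1,  s[17] = 18,  s[18] = 19,  s[19] = 38,  s[20] = 31,  s[21] = 36,  s[22] = 39,  s[23] = 4.
The sequence repeats with period 22.
The value 5 first appears (with i ≥ 2) at s[10].

10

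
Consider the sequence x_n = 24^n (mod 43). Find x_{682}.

Computing terms: x_1 = 24, x_2 = 17, x_3 = 21, x_4 = 31, x_5 = 13, x_6 = 11, x_7 = 6, x_8 = 15, x_9 = 16, x_{10} = 40, x_{11} = 14, x_{12} = 35, x_{13} = 23, x_{14} = 36, x_{15} = 4, x_{16} = 10, x_{17} = 25, x_{18} = 41, x_{19} = 38, x_{20} = 9, x_{21} = 1, x_{22} = 24.
Since x_{22} = x_1 = 24, the sequence is periodic with period 21.
(682 - 1) mod 21 = 9, so x_{682} = x_{10} = 40.

40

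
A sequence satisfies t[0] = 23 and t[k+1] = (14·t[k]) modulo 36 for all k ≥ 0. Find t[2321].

We have t[0] = 23,  t[1] = 34,  t[2] = 8,  t[3] = 4,  t[4] = 20,  t[5] = 28,  t[6] = 32,  t[7] = 16,  t[8] = 8.
Since t[8] = t[2] = 8, the sequence is eventually periodic: after a pre-period of length 2 it cycles with period 6.
For k ≥ 2, t[k] depends only on (k - 2) mod 6. (2321 - 2) mod 6 = 3, so t[2321] = t[5] = 28.

28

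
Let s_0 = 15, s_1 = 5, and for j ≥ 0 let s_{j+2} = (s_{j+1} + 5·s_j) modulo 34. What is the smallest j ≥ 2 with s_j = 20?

Computing terms: s_0 = 15,  s_1 = 5,  s_2 = 12,  s_3 = 3,  s_4 = 29,  s_5 = 10,  s_6 = 19,  s_7 = 1,  s_8 = 28,  s_9 = 33,  s_{10} = 3,  s_{11} = 32,  s_{12} = 13,  s_{13} = 3,  s_{14} = 0,  s_{15} = 15,  s_{16} = 15,  s_{17} = 22,  s_{18} = 29,  s_{19} = 3,  s_{20} = 12,  s_{21} = 27,  s_{22} = 19,  s_{23} = 18,  s_{24} = 11,  s_{25} = 33,  s_{26} = 20,  s_{27} = 15,  s_{28} = 13,  s_{29} = 20,  s_{30} = 17,  s_{31} = 15,  s_{32} = 32,  s_{33} = 5,  s_{34} = 29,  s_{35} = 20,  s_{36} = 29,  s_{37} = 27,  s_{38} = 2,  s_{39} = 1,  s_{40} = 11,  s_{41} = 16,  s_{42} = 3,  s_{43} = 15,  s_{44} = 30,  s_{45} = 3,  s_{46} = 17,  s_{47} = 32,  s_{48} = 15,  s_{49} = 5.
The sequence repeats with period 48.
The value 20 first appears (with j ≥ 2) at s_{26}.

26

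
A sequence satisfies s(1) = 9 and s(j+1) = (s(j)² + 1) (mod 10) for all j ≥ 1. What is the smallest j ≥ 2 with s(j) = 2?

2

Computing terms: s(1) = 9; s(2) = 2; s(3) = 5; s(4) = 6; s(5) = 7; s(6) = 0; s(7) = 1; s(8) = 2.
Since s(8) = s(2) = 2, the sequence is eventually periodic: after a pre-period of length 1 it cycles with period 6.
The value 2 first appears (with j ≥ 2) at s(2).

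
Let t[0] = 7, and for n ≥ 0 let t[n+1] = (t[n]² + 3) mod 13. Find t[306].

Listing terms: t[0] = 7, t[1] = 0, t[2] = 3, t[3] = 12, t[4] = 4, t[5] = 6, t[6] = 0.
Since t[6] = t[1] = 0, the sequence is eventually periodic: after a pre-period of length 1 it cycles with period 5.
For n ≥ 1, t[n] depends only on (n - 1) mod 5. (306 - 1) mod 5 = 0, so t[306] = t[1] = 0.

0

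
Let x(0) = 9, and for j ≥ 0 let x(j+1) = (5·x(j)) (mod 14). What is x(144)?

x(0) = 9; x(1) = 3; x(2) = 1; x(3) = 5; x(4) = 11; x(5) = 13; x(6) = 9.
Since x(6) = x(0) = 9, the sequence is periodic with period 6.
So x(144) = x(0 + ((144-0) mod 6)) = x(0) = 9.

9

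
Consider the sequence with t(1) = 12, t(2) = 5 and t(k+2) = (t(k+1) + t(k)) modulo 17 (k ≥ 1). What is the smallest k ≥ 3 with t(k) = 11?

27

Computing terms: t(1) = 12; t(2) = 5; t(3) = 0; t(4) = 5; t(5) = 5; t(6) = 10; t(7) = 15; t(8) = 8; t(9) = 6; t(10) = 14; t(11) = 3; t(12) = 0; t(13) = 3; t(14) = 3; t(15) = 6; t(16) = 9; t(17) = 15; t(18) = 7; t(19) = 5; t(20) = 12; t(21) = 0; t(22) = 12; t(23) = 12; t(24) = 7; t(25) = 2; t(26) = 9; t(27) = 11; t(28) = 3; t(29) = 14; t(30) = 0; t(31) = 14; t(32) = 14; t(33) = 11; t(34) = 8; t(35) = 2; t(36) = 10; t(37) = 12; t(38) = 5.
Since (t(37), t(38)) = (t(1), t(2)) = (12, 5) (two consecutive terms determine the rest), the sequence is periodic with period 36.
The value 11 first appears (with k ≥ 3) at t(27).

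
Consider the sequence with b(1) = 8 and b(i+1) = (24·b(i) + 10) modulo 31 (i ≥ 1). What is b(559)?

7

Computing terms: b(1) = 8, b(2) = 16, b(3) = 22, b(4) = 11, b(5) = 26, b(6) = 14, b(7) = 5, b(8) = 6, b(9) = 30, b(10) = 17, b(11) = 15, b(12) = 29, b(13) = 24, b(14) = 28, b(15) = 0, b(16) = 10, b(17) = 2, b(18) = 27, b(19) = 7, b(20) = 23, b(21) = 4, b(22) = 13, b(23) = 12, b(24) = 19, b(25) = 1, b(26) = 3, b(27) = 20, b(28) = 25, b(29) = 21, b(30) = 18, b(31) = 8.
Since b(31) = b(1) = 8, the sequence is periodic with period 30.
(559 - 1) mod 30 = 18, so b(559) = b(19) = 7.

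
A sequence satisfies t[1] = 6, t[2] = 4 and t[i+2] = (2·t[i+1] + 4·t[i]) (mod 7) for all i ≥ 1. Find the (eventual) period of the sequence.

Listing terms: t[1] = 6; t[2] = 4; t[3] = 4; t[4] = 3; t[5] = 1; t[6] = 0; t[7] = 4; t[8] = 1; t[9] = 4; t[10] = 5; t[11] = 5; t[12] = 2; t[13] = 3; t[14] = 0; t[15] = 5; t[16] = 3; t[17] = 5; t[18] = 1; t[19] = 1; t[20] = 6; t[21] = 2; t[22] = 0; t[23] = 1; t[24] = 2; t[25] = 1; t[26] = 3; t[27] = 3; t[28] = 4; t[29] = 6; t[30] = 0; t[31] = 3; t[32] = 6; t[33] = 3; t[34] = 2; t[35] = 2; t[36] = 5; t[37] = 4; t[38] = 0; t[39] = 2; t[40] = 4; t[41] = 2; t[42] = 6; t[43] = 6; t[44] = 1; t[45] = 5; t[46] = 0; t[47] = 6; t[48] = 5; t[49] = 6; t[50] = 4.
Since (t[49], t[50]) = (t[1], t[2]) = (6, 4) (two consecutive terms determine the rest), the sequence is periodic with period 48.

48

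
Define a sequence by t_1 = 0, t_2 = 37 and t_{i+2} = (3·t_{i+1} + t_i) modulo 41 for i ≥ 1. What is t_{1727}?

Listing terms: t_1 = 0, t_2 = 37, t_3 = 29, t_4 = 1, t_5 = 32, t_6 = 15, t_7 = 36, t_8 = 0, t_9 = 36, t_{10} = 26, t_{11} = 32, t_{12} = 40, t_{13} = 29, t_{14} = 4, t_{15} = 0, t_{16} = 4, t_{17} = 12, t_{18} = 40, t_{19} = 9, t_{20} = 26, t_{21} = 5, t_{22} = 0, t_{23} = 5, t_{24} = 15, t_{25} = 9, t_{26} = 1, t_{27} = 12, t_{28} = 37, t_{29} = 0, t_{30} = 37.
Since (t_{29}, t_{30}) = (t_1, t_2) = (0, 37) (two consecutive terms determine the rest), the sequence is periodic with period 28.
So t_{1727} = t_{1 + ((1727-1) mod 28)} = t_{19} = 9.

9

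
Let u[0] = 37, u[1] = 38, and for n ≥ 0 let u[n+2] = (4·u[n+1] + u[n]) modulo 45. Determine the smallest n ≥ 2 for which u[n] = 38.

27

Listing terms: u[0] = 37, u[1] = 38, u[2] = 9, u[3] = 29, u[4] = 35, u[5] = 34, u[6] = 36, u[7] = 43, u[8] = 28, u[9] = 20, u[10] = 18, u[11] = 2, u[12] = 26, u[13] = 16, u[14] = 0, u[15] = 16, u[16] = 19, u[17] = 2, u[18] = 27, u[19] = 20, u[20] = 17, u[21] = 43, u[22] = 9, u[23] = 34, u[24] = 10, u[25] = 29, u[26] = 36, u[27] = 38, u[28] = 8, u[29] = 25, u[30] = 18, u[31] = 7, u[32] = 1, u[33] = 11, u[34] = 0, u[35] = 11, u[36] = 44, u[37] = 7, u[38] = 27, u[39] = 25, u[40] = 37, u[41] = 38.
Since (u[40], u[41]) = (u[0], u[1]) = (37, 38) (two consecutive terms determine the rest), the sequence is periodic with period 40.
The value 38 first appears (with n ≥ 2) at u[27].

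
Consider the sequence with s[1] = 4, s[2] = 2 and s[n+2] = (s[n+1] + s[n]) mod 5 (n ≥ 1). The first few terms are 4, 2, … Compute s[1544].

3

Listing terms: s[1] = 4, s[2] = 2, s[3] = 1, s[4] = 3, s[5] = 4, s[6] = 2.
Since (s[5], s[6]) = (s[1], s[2]) = (4, 2) (two consecutive terms determine the rest), the sequence is periodic with period 4.
(1544 - 1) mod 4 = 3, so s[1544] = s[4] = 3.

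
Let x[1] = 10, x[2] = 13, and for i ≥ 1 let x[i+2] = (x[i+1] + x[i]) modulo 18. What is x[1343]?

7

Computing terms: x[1] = 10, x[2] = 13, x[3] = 5, x[4] = 0, x[5] = 5, x[6] = 5, x[7] = 10, x[8] = 15, x[9] = 7, x[10] = 4, x[11] = 11, x[12] = 15, x[13] = 8, x[14] = 5, x[15] = 13, x[16] = 0, x[17] = 13, x[18] = 13, x[19] = 8, x[20] = 3, x[21] = 11, x[22] = 14, x[23] = 7, x[24] = 3, x[25] = 10, x[26] = 13.
Since (x[25], x[26]) = (x[1], x[2]) = (10, 13) (two consecutive terms determine the rest), the sequence is periodic with period 24.
So x[1343] = x[1 + ((1343-1) mod 24)] = x[23] = 7.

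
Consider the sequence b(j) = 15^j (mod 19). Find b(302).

Listing terms: b(1) = 15, b(2) = 16, b(3) = 12, b(4) = 9, b(5) = 2, b(6) = 11, b(7) = 13, b(8) = 5, b(9) = 18, b(10) = 4, b(11) = 3, b(12) = 7, b(13) = 10, b(14) = 17, b(15) = 8, b(16) = 6, b(17) = 14, b(18) = 1, b(19) = 15.
Since b(19) = b(1) = 15, the sequence is periodic with period 18.
So b(302) = b(1 + ((302-1) mod 18)) = b(14) = 17.

17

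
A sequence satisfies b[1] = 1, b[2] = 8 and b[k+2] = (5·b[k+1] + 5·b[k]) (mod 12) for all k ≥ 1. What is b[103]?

b[1] = 1; b[2] = 8; b[3] = 9; b[4] = 1; b[5] = 2; b[6] = 3; b[7] = 1; b[8] = 8.
Since (b[7], b[8]) = (b[1], b[2]) = (1, 8) (two consecutive terms determine the rest), the sequence is periodic with period 6.
So b[103] = b[1 + ((103-1) mod 6)] = b[1] = 1.

1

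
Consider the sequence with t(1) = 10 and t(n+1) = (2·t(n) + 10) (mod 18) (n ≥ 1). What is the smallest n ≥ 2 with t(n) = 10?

Computing terms: t(1) = 10, t(2) = 12, t(3) = 16, t(4) = 6, t(5) = 4, t(6) = 0, t(7) = 10.
Since t(7) = t(1) = 10, the sequence is periodic with period 6.
The value 10 next appears (with n ≥ 2) at t(7).

7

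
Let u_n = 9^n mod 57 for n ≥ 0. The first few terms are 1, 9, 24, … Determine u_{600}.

u_0 = 1,  u_1 = 9,  u_2 = 24,  u_3 = 45,  u_4 = 6,  u_5 = 54,  u_6 = 30,  u_7 = 42,  u_8 = 36,  u_9 = 39,  u_{10} = 9.
Since u_{10} = u_1 = 9, the sequence is eventually periodic: after a pre-period of length 1 it cycles with period 9.
For n ≥ 1, u_n depends only on (n - 1) mod 9. (600 - 1) mod 9 = 5, so u_{600} = u_6 = 30.

30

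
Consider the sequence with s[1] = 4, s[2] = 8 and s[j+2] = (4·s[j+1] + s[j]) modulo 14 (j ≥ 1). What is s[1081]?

10

We have s[1] = 4,  s[2] = 8,  s[3] = 8,  s[4] = 12,  s[5] = 0,  s[6] = 12,  s[7] = 6,  s[8] = 8,  s[9] = 10,  s[10] = 6,  s[11] = 6,  s[12] = 2,  s[13] = 0,  s[14] = 2,  s[15] = 8,  s[16] = 6,  s[17] = 4,  s[18] = 8.
The sequence repeats with period 16.
So s[1081] = s[1 + ((1081-1) mod 16)] = s[9] = 10.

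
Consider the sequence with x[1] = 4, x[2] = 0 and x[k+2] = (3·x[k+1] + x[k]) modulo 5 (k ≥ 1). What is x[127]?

x[1] = 4, x[2] = 0, x[3] = 4, x[4] = 2, x[5] = 0, x[6] = 2, x[7] = 1, x[8] = 0, x[9] = 1, x[10] = 3, x[11] = 0, x[12] = 3, x[13] = 4, x[14] = 0.
Since (x[13], x[14]) = (x[1], x[2]) = (4, 0) (two consecutive terms determine the rest), the sequence is periodic with period 12.
(127 - 1) mod 12 = 6, so x[127] = x[7] = 1.

1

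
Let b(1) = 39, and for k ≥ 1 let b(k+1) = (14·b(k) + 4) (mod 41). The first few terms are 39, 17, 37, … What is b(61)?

b(1) = 39, b(2) = 17, b(3) = 37, b(4) = 30, b(5) = 14, b(6) = 36, b(7) = 16, b(8) = 23, b(9) = 39.
The sequence repeats with period 8.
So b(61) = b(1 + ((61-1) mod 8)) = b(5) = 14.

14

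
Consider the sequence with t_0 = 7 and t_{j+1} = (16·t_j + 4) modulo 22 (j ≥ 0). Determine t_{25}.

18

We have t_0 = 7,  t_1 = 6,  t_2 = 12,  t_3 = 20,  t_4 = 16,  t_5 = 18,  t_6 = 6.
Since t_6 = t_1 = 6, the sequence is eventually periodic: after a pre-period of length 1 it cycles with period 5.
For j ≥ 1, t_j depends only on (j - 1) mod 5. (25 - 1) mod 5 = 4, so t_{25} = t_5 = 18.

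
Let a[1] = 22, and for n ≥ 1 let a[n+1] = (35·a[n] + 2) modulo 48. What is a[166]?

a[1] = 22,  a[2] = 4,  a[3] = 46,  a[4] = 28,  a[5] = 22.
Since a[5] = a[1] = 22, the sequence is periodic with period 4.
So a[166] = a[1 + ((166-1) mod 4)] = a[2] = 4.

4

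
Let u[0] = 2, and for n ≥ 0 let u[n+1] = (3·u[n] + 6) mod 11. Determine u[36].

u[0] = 2,  u[1] = 1,  u[2] = 9,  u[3] = 0,  u[4] = 6,  u[5] = 2.
Since u[5] = u[0] = 2, the sequence is periodic with period 5.
So u[36] = u[0 + ((36-0) mod 5)] = u[1] = 1.

1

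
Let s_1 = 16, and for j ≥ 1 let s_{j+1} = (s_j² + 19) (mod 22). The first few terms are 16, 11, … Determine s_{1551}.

Listing terms: s_1 = 16,  s_2 = 11,  s_3 = 8,  s_4 = 17,  s_5 = 0,  s_6 = 19,  s_7 = 6,  s_8 = 11.
Since s_8 = s_2 = 11, the sequence is eventually periodic: after a pre-period of length 1 it cycles with period 6.
For j ≥ 2, s_j depends only on (j - 2) mod 6. (1551 - 2) mod 6 = 1, so s_{1551} = s_3 = 8.

8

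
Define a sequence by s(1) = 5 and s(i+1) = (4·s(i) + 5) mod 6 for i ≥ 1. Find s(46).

5

Computing terms: s(1) = 5; s(2) = 1; s(3) = 3; s(4) = 5.
Since s(4) = s(1) = 5, the sequence is periodic with period 3.
(46 - 1) mod 3 = 0, so s(46) = s(1) = 5.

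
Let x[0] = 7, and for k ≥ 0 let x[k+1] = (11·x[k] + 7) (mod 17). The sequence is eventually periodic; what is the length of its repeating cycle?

Listing terms: x[0] = 7, x[1] = 16, x[2] = 13, x[3] = 14, x[4] = 8, x[5] = 10, x[6] = 15, x[7] = 2, x[8] = 12, x[9] = 3, x[10] = 6, x[11] = 5, x[12] = 11, x[13] = 9, x[14] = 4, x[15] = 0, x[16] = 7.
The sequence repeats with period 16.

16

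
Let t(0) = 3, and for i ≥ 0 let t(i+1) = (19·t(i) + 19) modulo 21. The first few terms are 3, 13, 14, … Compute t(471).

12

Listing terms: t(0) = 3; t(1) = 13; t(2) = 14; t(3) = 12; t(4) = 16; t(5) = 8; t(6) = 3.
Since t(6) = t(0) = 3, the sequence is periodic with period 6.
So t(471) = t(0 + ((471-0) mod 6)) = t(3) = 12.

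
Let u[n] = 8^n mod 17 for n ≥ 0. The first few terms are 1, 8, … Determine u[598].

Listing terms: u[0] = 1; u[1] = 8; u[2] = 13; u[3] = 2; u[4] = 16; u[5] = 9; u[6] = 4; u[7] = 15; u[8] = 1.
The sequence repeats with period 8.
So u[598] = u[0 + ((598-0) mod 8)] = u[6] = 4.

4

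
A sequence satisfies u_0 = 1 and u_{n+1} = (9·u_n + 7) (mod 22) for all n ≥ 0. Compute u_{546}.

5

u_0 = 1, u_1 = 16, u_2 = 19, u_3 = 2, u_4 = 3, u_5 = 12, u_6 = 5, u_7 = 8, u_8 = 13, u_9 = 14, u_{10} = 1.
The sequence repeats with period 10.
So u_{546} = u_{0 + ((546-0) mod 10)} = u_6 = 5.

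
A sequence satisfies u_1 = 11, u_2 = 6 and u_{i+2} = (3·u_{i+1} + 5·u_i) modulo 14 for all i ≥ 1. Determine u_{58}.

11

Listing terms: u_1 = 11; u_2 = 6; u_3 = 3; u_4 = 11; u_5 = 6.
Since (u_4, u_5) = (u_1, u_2) = (11, 6) (two consecutive terms determine the rest), the sequence is periodic with period 3.
(58 - 1) mod 3 = 0, so u_{58} = u_1 = 11.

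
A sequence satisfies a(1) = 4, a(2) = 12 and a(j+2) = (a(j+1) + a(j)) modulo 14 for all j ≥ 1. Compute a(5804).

a(1) = 4; a(2) = 12; a(3) = 2; a(4) = 0; a(5) = 2; a(6) = 2; a(7) = 4; a(8) = 6; a(9) = 10; a(10) = 2; a(11) = 12; a(12) = 0; a(13) = 12; a(14) = 12; a(15) = 10; a(16) = 8; a(17) = 4; a(18) = 12.
The sequence repeats with period 16.
(5804 - 1) mod 16 = 11, so a(5804) = a(12) = 0.

0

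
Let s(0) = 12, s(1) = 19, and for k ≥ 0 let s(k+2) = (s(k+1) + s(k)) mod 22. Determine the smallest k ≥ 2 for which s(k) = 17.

13

s(0) = 12, s(1) = 19, s(2) = 9, s(3) = 6, s(4) = 15, s(5) = 21, s(6) = 14, s(7) = 13, s(8) = 5, s(9) = 18, s(10) = 1, s(11) = 19, s(12) = 20, s(13) = 17, s(14) = 15, s(15) = 10, s(16) = 3, s(17) = 13, s(18) = 16, s(19) = 7, s(20) = 1, s(21) = 8, s(22) = 9, s(23) = 17, s(24) = 4, s(25) = 21, s(26) = 3, s(27) = 2, s(28) = 5, s(29) = 7, s(30) = 12, s(31) = 19.
Since (s(30), s(31)) = (s(0), s(1)) = (12, 19) (two consecutive terms determine the rest), the sequence is periodic with period 30.
The value 17 first appears (with k ≥ 2) at s(13).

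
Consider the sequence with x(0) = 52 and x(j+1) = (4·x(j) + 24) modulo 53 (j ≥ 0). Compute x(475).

Listing terms: x(0) = 52, x(1) = 20, x(2) = 51, x(3) = 16, x(4) = 35, x(5) = 5, x(6) = 44, x(7) = 41, x(8) = 29, x(9) = 34, x(10) = 1, x(11) = 28, x(12) = 30, x(13) = 38, x(14) = 17, x(15) = 39, x(16) = 21, x(17) = 2, x(18) = 32, x(19) = 46, x(20) = 49, x(21) = 8, x(22) = 3, x(23) = 36, x(24) = 9, x(25) = 7, x(26) = 52.
Since x(26) = x(0) = 52, the sequence is periodic with period 26.
(475 - 0) mod 26 = 7, so x(475) = x(7) = 41.

41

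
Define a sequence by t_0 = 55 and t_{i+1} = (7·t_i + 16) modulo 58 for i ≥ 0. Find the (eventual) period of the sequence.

7

Computing terms: t_0 = 55, t_1 = 53, t_2 = 39, t_3 = 57, t_4 = 9, t_5 = 21, t_6 = 47, t_7 = 55.
Since t_7 = t_0 = 55, the sequence is periodic with period 7.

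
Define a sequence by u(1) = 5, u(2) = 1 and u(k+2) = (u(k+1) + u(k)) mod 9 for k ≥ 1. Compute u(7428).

Listing terms: u(1) = 5,  u(2) = 1,  u(3) = 6,  u(4) = 7,  u(5) = 4,  u(6) = 2,  u(7) = 6,  u(8) = 8,  u(9) = 5,  u(10) = 4,  u(11) = 0,  u(12) = 4,  u(13) = 4,  u(14) = 8,  u(15) = 3,  u(16) = 2,  u(17) = 5,  u(18) = 7,  u(19) = 3,  u(20) = 1,  u(21) = 4,  u(22) = 5,  u(23) = 0,  u(24) = 5,  u(25) = 5,  u(26) = 1.
The sequence repeats with period 24.
So u(7428) = u(1 + ((7428-1) mod 24)) = u(12) = 4.

4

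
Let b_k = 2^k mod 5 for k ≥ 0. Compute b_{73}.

2

b_0 = 1, b_1 = 2, b_2 = 4, b_3 = 3, b_4 = 1.
The sequence repeats with period 4.
So b_{73} = b_{0 + ((73-0) mod 4)} = b_1 = 2.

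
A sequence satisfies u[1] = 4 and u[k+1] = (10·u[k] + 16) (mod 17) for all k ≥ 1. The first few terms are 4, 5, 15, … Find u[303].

1

Computing terms: u[1] = 4, u[2] = 5, u[3] = 15, u[4] = 13, u[5] = 10, u[6] = 14, u[7] = 3, u[8] = 12, u[9] = 0, u[10] = 16, u[11] = 6, u[12] = 8, u[13] = 11, u[14] = 7, u[15] = 1, u[16] = 9, u[17] = 4.
The sequence repeats with period 16.
(303 - 1) mod 16 = 14, so u[303] = u[15] = 1.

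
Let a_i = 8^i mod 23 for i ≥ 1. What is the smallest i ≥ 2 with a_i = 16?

Listing terms: a_1 = 8, a_2 = 18, a_3 = 6, a_4 = 2, a_5 = 16, a_6 = 13, a_7 = 12, a_8 = 4, a_9 = 9, a_{10} = 3, a_{11} = 1, a_{12} = 8.
The sequence repeats with period 11.
The value 16 first appears (with i ≥ 2) at a_5.

5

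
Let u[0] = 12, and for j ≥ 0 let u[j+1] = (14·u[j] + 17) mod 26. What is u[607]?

9

We have u[0] = 12,  u[1] = 3,  u[2] = 7,  u[3] = 11,  u[4] = 15,  u[5] = 19,  u[6] = 23,  u[7] = 1,  u[8] = 5,  u[9] = 9,  u[10] = 13,  u[11] = 17,  u[12] = 21,  u[13] = 25,  u[14] = 3.
Since u[14] = u[1] = 3, the sequence is eventually periodic: after a pre-period of length 1 it cycles with period 13.
For j ≥ 1, u[j] depends only on (j - 1) mod 13. (607 - 1) mod 13 = 8, so u[607] = u[9] = 9.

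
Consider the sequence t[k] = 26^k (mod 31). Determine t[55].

Listing terms: t[0] = 1,  t[1] = 26,  t[2] = 25,  t[3] = 30,  t[4] = 5,  t[5] = 6,  t[6] = 1.
The sequence repeats with period 6.
So t[55] = t[0 + ((55-0) mod 6)] = t[1] = 26.

26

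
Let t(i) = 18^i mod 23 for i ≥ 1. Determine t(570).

Listing terms: t(1) = 18; t(2) = 2; t(3) = 13; t(4) = 4; t(5) = 3; t(6) = 8; t(7) = 6; t(8) = 16; t(9) = 12; t(10) = 9; t(11) = 1; t(12) = 18.
Since t(12) = t(1) = 18, the sequence is periodic with period 11.
(570 - 1) mod 11 = 8, so t(570) = t(9) = 12.

12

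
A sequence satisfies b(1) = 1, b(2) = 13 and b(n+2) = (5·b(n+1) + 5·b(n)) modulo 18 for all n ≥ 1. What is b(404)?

13

Listing terms: b(1) = 1,  b(2) = 13,  b(3) = 16,  b(4) = 1,  b(5) = 13.
Since (b(4), b(5)) = (b(1), b(2)) = (1, 13) (two consecutive terms determine the rest), the sequence is periodic with period 3.
So b(404) = b(1 + ((404-1) mod 3)) = b(2) = 13.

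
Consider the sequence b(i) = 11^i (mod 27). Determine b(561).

8

We have b(0) = 1, b(1) = 11, b(2) = 13, b(3) = 8, b(4) = 7, b(5) = 23, b(6) = 10, b(7) = 2, b(8) = 22, b(9) = 26, b(10) = 16, b(11) = 14, b(12) = 19, b(13) = 20, b(14) = 4, b(15) = 17, b(16) = 25, b(17) = 5, b(18) = 1.
Since b(18) = b(0) = 1, the sequence is periodic with period 18.
So b(561) = b(0 + ((561-0) mod 18)) = b(3) = 8.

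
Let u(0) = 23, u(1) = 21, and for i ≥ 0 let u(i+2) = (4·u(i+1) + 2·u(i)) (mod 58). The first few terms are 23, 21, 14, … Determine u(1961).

50

Listing terms: u(0) = 23; u(1) = 21; u(2) = 14; u(3) = 40; u(4) = 14; u(5) = 20; u(6) = 50; u(7) = 8; u(8) = 16; u(9) = 22; u(10) = 4; u(11) = 2; u(12) = 16; u(13) = 10; u(14) = 14; u(15) = 18; u(16) = 42; u(17) = 30; u(18) = 30; u(19) = 6; u(20) = 26; u(21) = 0; u(22) = 52; u(23) = 34; u(24) = 8; u(25) = 42; u(26) = 10; u(27) = 8; u(28) = 52; u(29) = 50; u(30) = 14; u(31) = 40.
Since (u(30), u(31)) = (u(2), u(3)) = (14, 40) (two consecutive terms determine the rest), the sequence is eventually periodic: after a pre-period of length 2 it cycles with period 28.
For i ≥ 2, u(i) depends only on (i - 2) mod 28. (1961 - 2) mod 28 = 27, so u(1961) = u(29) = 50.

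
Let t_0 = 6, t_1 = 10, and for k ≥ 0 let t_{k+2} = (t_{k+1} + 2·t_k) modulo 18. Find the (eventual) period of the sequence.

Listing terms: t_0 = 6; t_1 = 10; t_2 = 4; t_3 = 6; t_4 = 14; t_5 = 8; t_6 = 0; t_7 = 16; t_8 = 16; t_9 = 12; t_{10} = 8; t_{11} = 14; t_{12} = 12; t_{13} = 4; t_{14} = 10; t_{15} = 0; t_{16} = 2; t_{17} = 2; t_{18} = 6; t_{19} = 10.
The sequence repeats with period 18.

18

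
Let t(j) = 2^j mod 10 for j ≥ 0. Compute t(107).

8

We have t(0) = 1, t(1) = 2, t(2) = 4, t(3) = 8, t(4) = 6, t(5) = 2.
Since t(5) = t(1) = 2, the sequence is eventually periodic: after a pre-period of length 1 it cycles with period 4.
For j ≥ 1, t(j) depends only on (j - 1) mod 4. (107 - 1) mod 4 = 2, so t(107) = t(3) = 8.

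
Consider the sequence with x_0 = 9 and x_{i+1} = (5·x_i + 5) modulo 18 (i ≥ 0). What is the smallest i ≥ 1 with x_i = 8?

5

x_0 = 9,  x_1 = 14,  x_2 = 3,  x_3 = 2,  x_4 = 15,  x_5 = 8,  x_6 = 9.
Since x_6 = x_0 = 9, the sequence is periodic with period 6.
The value 8 first appears (with i ≥ 1) at x_5.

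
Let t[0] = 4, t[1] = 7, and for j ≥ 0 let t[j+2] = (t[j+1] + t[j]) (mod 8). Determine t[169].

7

Listing terms: t[0] = 4,  t[1] = 7,  t[2] = 3,  t[3] = 2,  t[4] = 5,  t[5] = 7,  t[6] = 4,  t[7] = 3,  t[8] = 7,  t[9] = 2,  t[10] = 1,  t[11] = 3,  t[12] = 4,  t[13] = 7.
Since (t[12], t[13]) = (t[0], t[1]) = (4, 7) (two consecutive terms determine the rest), the sequence is periodic with period 12.
So t[169] = t[0 + ((169-0) mod 12)] = t[1] = 7.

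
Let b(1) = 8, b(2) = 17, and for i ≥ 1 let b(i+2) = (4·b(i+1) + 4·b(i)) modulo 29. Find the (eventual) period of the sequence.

Computing terms: b(1) = 8,  b(2) = 17,  b(3) = 13,  b(4) = 4,  b(5) = 10,  b(6) = 27,  b(7) = 3,  b(8) = 4,  b(9) = 28,  b(10) = 12,  b(11) = 15,  b(12) = 21,  b(13) = 28,  b(14) = 22,  b(15) = 26,  b(16) = 18,  b(17) = 2,  b(18) = 22,  b(19) = 9,  b(20) = 8,  b(21) = 10,  b(22) = 14,  b(23) = 9,  b(24) = 5,  b(25) = 27,  b(26) = 12,  b(27) = 11,  b(28) = 5,  b(29) = 6,  b(30) = 15,  b(31) = 26,  b(32) = 19,  b(33) = 6,  b(34) = 13,  b(35) = 18,  b(36) = 8,  b(37) = 17.
The sequence repeats with period 35.

35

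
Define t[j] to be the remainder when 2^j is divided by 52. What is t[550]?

36

We have t[1] = 2, t[2] = 4, t[3] = 8, t[4] = 16, t[5] = 32, t[6] = 12, t[7] = 24, t[8] = 48, t[9] = 44, t[10] = 36, t[11] = 20, t[12] = 40, t[13] = 28, t[14] = 4.
Since t[14] = t[2] = 4, the sequence is eventually periodic: after a pre-period of length 1 it cycles with period 12.
For j ≥ 2, t[j] depends only on (j - 2) mod 12. (550 - 2) mod 12 = 8, so t[550] = t[10] = 36.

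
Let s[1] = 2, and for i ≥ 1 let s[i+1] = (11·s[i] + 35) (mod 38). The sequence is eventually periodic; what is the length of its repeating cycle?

We have s[1] = 2, s[2] = 19, s[3] = 16, s[4] = 21, s[5] = 0, s[6] = 35, s[7] = 2.
Since s[7] = s[1] = 2, the sequence is periodic with period 6.

6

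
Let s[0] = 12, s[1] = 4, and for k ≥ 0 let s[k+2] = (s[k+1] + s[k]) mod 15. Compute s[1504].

6

Computing terms: s[0] = 12,  s[1] = 4,  s[2] = 1,  s[3] = 5,  s[4] = 6,  s[5] = 11,  s[6] = 2,  s[7] = 13,  s[8] = 0,  s[9] = 13,  s[10] = 13,  s[11] = 11,  s[12] = 9,  s[13] = 5,  s[14] = 14,  s[15] = 4,  s[16] = 3,  s[17] = 7,  s[18] = 10,  s[19] = 2,  s[20] = 12,  s[21] = 14,  s[22] = 11,  s[23] = 10,  s[24] = 6,  s[25] = 1,  s[26] = 7,  s[27] = 8,  s[28] = 0,  s[29] = 8,  s[30] = 8,  s[31] = 1,  s[32] = 9,  s[33] = 10,  s[34] = 4,  s[35] = 14,  s[36] = 3,  s[37] = 2,  s[38] = 5,  s[39] = 7,  s[40] = 12,  s[41] = 4.
The sequence repeats with period 40.
(1504 - 0) mod 40 = 24, so s[1504] = s[24] = 6.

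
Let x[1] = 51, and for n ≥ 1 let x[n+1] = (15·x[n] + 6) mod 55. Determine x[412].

x[1] = 51,  x[2] = 1,  x[3] = 21,  x[4] = 46,  x[5] = 36,  x[6] = 51.
Since x[6] = x[1] = 51, the sequence is periodic with period 5.
So x[412] = x[1 + ((412-1) mod 5)] = x[2] = 1.

1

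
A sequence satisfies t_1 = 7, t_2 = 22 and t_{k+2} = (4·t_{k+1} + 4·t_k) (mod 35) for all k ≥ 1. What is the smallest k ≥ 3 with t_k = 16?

Computing terms: t_1 = 7, t_2 = 22, t_3 = 11, t_4 = 27, t_5 = 12, t_6 = 16, t_7 = 7, t_8 = 22.
Since (t_7, t_8) = (t_1, t_2) = (7, 22) (two consecutive terms determine the rest), the sequence is periodic with period 6.
The value 16 first appears (with k ≥ 3) at t_6.

6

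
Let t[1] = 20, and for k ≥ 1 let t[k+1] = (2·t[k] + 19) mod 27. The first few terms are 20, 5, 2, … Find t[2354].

5

We have t[1] = 20, t[2] = 5, t[3] = 2, t[4] = 23, t[5] = 11, t[6] = 14, t[7] = 20.
The sequence repeats with period 6.
(2354 - 1) mod 6 = 1, so t[2354] = t[2] = 5.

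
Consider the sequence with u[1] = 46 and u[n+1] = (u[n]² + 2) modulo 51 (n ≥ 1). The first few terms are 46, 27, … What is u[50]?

Listing terms: u[1] = 46; u[2] = 27; u[3] = 17; u[4] = 36; u[5] = 23; u[6] = 21; u[7] = 35; u[8] = 3; u[9] = 11; u[10] = 21.
Since u[10] = u[6] = 21, the sequence is eventually periodic: after a pre-period of length 5 it cycles with period 4.
For n ≥ 6, u[n] depends only on (n - 6) mod 4. (50 - 6) mod 4 = 0, so u[50] = u[6] = 21.

21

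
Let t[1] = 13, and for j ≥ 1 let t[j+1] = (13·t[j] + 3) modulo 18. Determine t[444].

16

Listing terms: t[1] = 13; t[2] = 10; t[3] = 7; t[4] = 4; t[5] = 1; t[6] = 16; t[7] = 13.
The sequence repeats with period 6.
So t[444] = t[1 + ((444-1) mod 6)] = t[6] = 16.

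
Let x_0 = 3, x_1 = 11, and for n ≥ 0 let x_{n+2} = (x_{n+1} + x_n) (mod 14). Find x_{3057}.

We have x_0 = 3, x_1 = 11, x_2 = 0, x_3 = 11, x_4 = 11, x_5 = 8, x_6 = 5, x_7 = 13, x_8 = 4, x_9 = 3, x_{10} = 7, x_{11} = 10, x_{12} = 3, x_{13} = 13, x_{14} = 2, x_{15} = 1, x_{16} = 3, x_{17} = 4, x_{18} = 7, x_{19} = 11, x_{20} = 4, x_{21} = 1, x_{22} = 5, x_{23} = 6, x_{24} = 11, x_{25} = 3, x_{26} = 0, x_{27} = 3, x_{28} = 3, x_{29} = 6, x_{30} = 9, x_{31} = 1, x_{32} = 10, x_{33} = 11, x_{34} = 7, x_{35} = 4, x_{36} = 11, x_{37} = 1, x_{38} = 12, x_{39} = 13, x_{40} = 11, x_{41} = 10, x_{42} = 7, x_{43} = 3, x_{44} = 10, x_{45} = 13, x_{46} = 9, x_{47} = 8, x_{48} = 3, x_{49} = 11.
Since (x_{48}, x_{49}) = (x_0, x_1) = (3, 11) (two consecutive terms determine the rest), the sequence is periodic with period 48.
(3057 - 0) mod 48 = 33, so x_{3057} = x_{33} = 11.

11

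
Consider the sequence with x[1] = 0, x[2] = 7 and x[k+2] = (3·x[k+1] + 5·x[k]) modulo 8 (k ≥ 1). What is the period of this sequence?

We have x[1] = 0,  x[2] = 7,  x[3] = 5,  x[4] = 2,  x[5] = 7,  x[6] = 7,  x[7] = 0,  x[8] = 3,  x[9] = 1,  x[10] = 2,  x[11] = 3,  x[12] = 3,  x[13] = 0,  x[14] = 7.
Since (x[13], x[14]) = (x[1], x[2]) = (0, 7) (two consecutive terms determine the rest), the sequence is periodic with period 12.

12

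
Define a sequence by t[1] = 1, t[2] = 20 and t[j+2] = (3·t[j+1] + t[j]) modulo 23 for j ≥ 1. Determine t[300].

Listing terms: t[1] = 1; t[2] = 20; t[3] = 15; t[4] = 19; t[5] = 3; t[6] = 5; t[7] = 18; t[8] = 13; t[9] = 11; t[10] = 0; t[11] = 11; t[12] = 10; t[13] = 18; t[14] = 18; t[15] = 3; t[16] = 4; t[17] = 15; t[18] = 3; t[19] = 1; t[20] = 6; t[21] = 19; t[22] = 17; t[23] = 1; t[24] = 20.
The sequence repeats with period 22.
(300 - 1) mod 22 = 13, so t[300] = t[14] = 18.

18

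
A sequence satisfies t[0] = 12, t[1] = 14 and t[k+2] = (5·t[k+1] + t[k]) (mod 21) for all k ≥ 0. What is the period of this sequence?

24

Listing terms: t[0] = 12,  t[1] = 14,  t[2] = 19,  t[3] = 4,  t[4] = 18,  t[5] = 10,  t[6] = 5,  t[7] = 14,  t[8] = 12,  t[9] = 11,  t[10] = 4,  t[11] = 10,  t[12] = 12,  t[13] = 7,  t[14] = 5,  t[15] = 11,  t[16] = 18,  t[17] = 17,  t[18] = 19,  t[19] = 7,  t[20] = 12,  t[21] = 4,  t[22] = 11,  t[23] = 17,  t[24] = 12,  t[25] = 14.
Since (t[24], t[25]) = (t[0], t[1]) = (12, 14) (two consecutive terms determine the rest), the sequence is periodic with period 24.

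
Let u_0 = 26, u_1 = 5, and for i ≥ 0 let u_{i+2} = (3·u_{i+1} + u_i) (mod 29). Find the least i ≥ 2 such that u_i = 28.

9

Listing terms: u_0 = 26; u_1 = 5; u_2 = 12; u_3 = 12; u_4 = 19; u_5 = 11; u_6 = 23; u_7 = 22; u_8 = 2; u_9 = 28; u_{10} = 28; u_{11} = 25; u_{12} = 16; u_{13} = 15; u_{14} = 3; u_{15} = 24; u_{16} = 17; u_{17} = 17; u_{18} = 10; u_{19} = 18; u_{20} = 6; u_{21} = 7; u_{22} = 27; u_{23} = 1; u_{24} = 1; u_{25} = 4; u_{26} = 13; u_{27} = 14; u_{28} = 26; u_{29} = 5.
The sequence repeats with period 28.
The value 28 first appears (with i ≥ 2) at u_9.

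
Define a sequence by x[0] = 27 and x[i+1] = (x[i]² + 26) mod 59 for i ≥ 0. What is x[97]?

Listing terms: x[0] = 27; x[1] = 47; x[2] = 52; x[3] = 16; x[4] = 46; x[5] = 18; x[6] = 55; x[7] = 42; x[8] = 20; x[9] = 13; x[10] = 18.
Since x[10] = x[5] = 18, the sequence is eventually periodic: after a pre-period of length 5 it cycles with period 5.
For i ≥ 5, x[i] depends only on (i - 5) mod 5. (97 - 5) mod 5 = 2, so x[97] = x[7] = 42.

42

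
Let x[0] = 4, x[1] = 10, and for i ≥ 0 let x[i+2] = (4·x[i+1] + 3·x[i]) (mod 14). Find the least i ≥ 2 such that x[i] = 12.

15

We have x[0] = 4; x[1] = 10; x[2] = 10; x[3] = 0; x[4] = 2; x[5] = 8; x[6] = 10; x[7] = 8; x[8] = 6; x[9] = 6; x[10] = 0; x[11] = 4; x[12] = 2; x[13] = 6; x[14] = 2; x[15] = 12; x[16] = 12; x[17] = 0; x[18] = 8; x[19] = 4; x[20] = 12; x[21] = 4; x[22] = 10.
Since (x[21], x[22]) = (x[0], x[1]) = (4, 10) (two consecutive terms determine the rest), the sequence is periodic with period 21.
The value 12 first appears (with i ≥ 2) at x[15].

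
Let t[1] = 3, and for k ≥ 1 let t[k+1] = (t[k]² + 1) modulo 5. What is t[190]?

2

t[1] = 3; t[2] = 0; t[3] = 1; t[4] = 2; t[5] = 0.
Since t[5] = t[2] = 0, the sequence is eventually periodic: after a pre-period of length 1 it cycles with period 3.
For k ≥ 2, t[k] depends only on (k - 2) mod 3. (190 - 2) mod 3 = 2, so t[190] = t[4] = 2.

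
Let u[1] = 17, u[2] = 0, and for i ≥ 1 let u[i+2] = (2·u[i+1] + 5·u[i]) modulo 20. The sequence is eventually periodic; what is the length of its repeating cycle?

4

u[1] = 17, u[2] = 0, u[3] = 5, u[4] = 10, u[5] = 5, u[6] = 0, u[7] = 5.
Since (u[6], u[7]) = (u[2], u[3]) = (0, 5) (two consecutive terms determine the rest), the sequence is eventually periodic: after a pre-period of length 1 it cycles with period 4.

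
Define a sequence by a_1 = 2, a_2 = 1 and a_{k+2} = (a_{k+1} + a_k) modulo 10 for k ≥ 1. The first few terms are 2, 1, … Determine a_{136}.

4

We have a_1 = 2,  a_2 = 1,  a_3 = 3,  a_4 = 4,  a_5 = 7,  a_6 = 1,  a_7 = 8,  a_8 = 9,  a_9 = 7,  a_{10} = 6,  a_{11} = 3,  a_{12} = 9,  a_{13} = 2,  a_{14} = 1.
Since (a_{13}, a_{14}) = (a_1, a_2) = (2, 1) (two consecutive terms determine the rest), the sequence is periodic with period 12.
(136 - 1) mod 12 = 3, so a_{136} = a_4 = 4.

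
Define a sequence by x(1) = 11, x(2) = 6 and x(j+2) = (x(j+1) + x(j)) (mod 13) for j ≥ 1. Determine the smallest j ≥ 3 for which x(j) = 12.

x(1) = 11; x(2) = 6; x(3) = 4; x(4) = 10; x(5) = 1; x(6) = 11; x(7) = 12; x(8) = 10; x(9) = 9; x(10) = 6; x(11) = 2; x(12) = 8; x(13) = 10; x(14) = 5; x(15) = 2; x(16) = 7; x(17) = 9; x(18) = 3; x(19) = 12; x(20) = 2; x(21) = 1; x(22) = 3; x(23) = 4; x(24) = 7; x(25) = 11; x(26) = 5; x(27) = 3; x(28) = 8; x(29) = 11; x(30) = 6.
Since (x(29), x(30)) = (x(1), x(2)) = (11, 6) (two consecutive terms determine the rest), the sequence is periodic with period 28.
The value 12 first appears (with j ≥ 3) at x(7).

7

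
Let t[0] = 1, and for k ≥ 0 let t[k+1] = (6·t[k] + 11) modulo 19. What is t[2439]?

1

Computing terms: t[0] = 1,  t[1] = 17,  t[2] = 18,  t[3] = 5,  t[4] = 3,  t[5] = 10,  t[6] = 14,  t[7] = 0,  t[8] = 11,  t[9] = 1.
The sequence repeats with period 9.
(2439 - 0) mod 9 = 0, so t[2439] = t[0] = 1.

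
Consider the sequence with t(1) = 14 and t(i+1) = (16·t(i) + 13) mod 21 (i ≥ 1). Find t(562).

14

t(1) = 14,  t(2) = 6,  t(3) = 4,  t(4) = 14.
The sequence repeats with period 3.
So t(562) = t(1 + ((562-1) mod 3)) = t(1) = 14.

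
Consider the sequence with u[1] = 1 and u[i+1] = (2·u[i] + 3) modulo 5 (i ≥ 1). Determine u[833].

Listing terms: u[1] = 1, u[2] = 0, u[3] = 3, u[4] = 4, u[5] = 1.
The sequence repeats with period 4.
So u[833] = u[1 + ((833-1) mod 4)] = u[1] = 1.

1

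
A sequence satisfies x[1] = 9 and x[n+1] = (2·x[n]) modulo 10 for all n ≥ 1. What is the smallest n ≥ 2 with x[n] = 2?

We have x[1] = 9,  x[2] = 8,  x[3] = 6,  x[4] = 2,  x[5] = 4,  x[6] = 8.
Since x[6] = x[2] = 8, the sequence is eventually periodic: after a pre-period of length 1 it cycles with period 4.
The value 2 first appears (with n ≥ 2) at x[4].

4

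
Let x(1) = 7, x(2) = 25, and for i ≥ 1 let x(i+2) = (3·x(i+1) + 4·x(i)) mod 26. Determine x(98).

25

We have x(1) = 7, x(2) = 25, x(3) = 25, x(4) = 19, x(5) = 1, x(6) = 1, x(7) = 7, x(8) = 25.
The sequence repeats with period 6.
So x(98) = x(1 + ((98-1) mod 6)) = x(2) = 25.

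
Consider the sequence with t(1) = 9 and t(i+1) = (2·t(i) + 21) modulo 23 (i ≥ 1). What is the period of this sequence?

Computing terms: t(1) = 9,  t(2) = 16,  t(3) = 7,  t(4) = 12,  t(5) = 22,  t(6) = 19,  t(7) = 13,  t(8) = 1,  t(9) = 0,  t(10) = 21,  t(11) = 17,  t(12) = 9.
Since t(12) = t(1) = 9, the sequence is periodic with period 11.

11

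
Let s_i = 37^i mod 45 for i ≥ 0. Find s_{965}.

s_0 = 1, s_1 = 37, s_2 = 19, s_3 = 28, s_4 = 1.
The sequence repeats with period 4.
(965 - 0) mod 4 = 1, so s_{965} = s_1 = 37.

37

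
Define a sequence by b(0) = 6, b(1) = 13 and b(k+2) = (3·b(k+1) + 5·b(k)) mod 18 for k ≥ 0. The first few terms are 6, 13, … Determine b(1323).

Listing terms: b(0) = 6; b(1) = 13; b(2) = 15; b(3) = 2; b(4) = 9; b(5) = 1; b(6) = 12; b(7) = 5; b(8) = 3; b(9) = 16; b(10) = 9; b(11) = 17; b(12) = 6; b(13) = 13.
The sequence repeats with period 12.
So b(1323) = b(0 + ((1323-0) mod 12)) = b(3) = 2.

2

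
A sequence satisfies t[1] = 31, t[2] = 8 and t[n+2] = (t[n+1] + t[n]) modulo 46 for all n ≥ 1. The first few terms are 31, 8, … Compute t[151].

35

Listing terms: t[1] = 31, t[2] = 8, t[3] = 39, t[4] = 1, t[5] = 40, t[6] = 41, t[7] = 35, t[8] = 30, t[9] = 19, t[10] = 3, t[11] = 22, t[12] = 25, t[13] = 1, t[14] = 26, t[15] = 27, t[16] = 7, t[17] = 34, t[18] = 41, t[19] = 29, t[20] = 24, t[21] = 7, t[22] = 31, t[23] = 38, t[24] = 23, t[25] = 15, t[26] = 38, t[27] = 7, t[28] = 45, t[29] = 6, t[30] = 5, t[31] = 11, t[32] = 16, t[33] = 27, t[34] = 43, t[35] = 24, t[36] = 21, t[37] = 45, t[38] = 20, t[39] = 19, t[40] = 39, t[41] = 12, t[42] = 5, t[43] = 17, t[44] = 22, t[45] = 39, t[46] = 15, t[47] = 8, t[48] = 23, t[49] = 31, t[50] = 8.
The sequence repeats with period 48.
(151 - 1) mod 48 = 6, so t[151] = t[7] = 35.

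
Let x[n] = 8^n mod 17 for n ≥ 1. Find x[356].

16

Listing terms: x[1] = 8,  x[2] = 13,  x[3] = 2,  x[4] = 16,  x[5] = 9,  x[6] = 4,  x[7] = 15,  x[8] = 1,  x[9] = 8.
Since x[9] = x[1] = 8, the sequence is periodic with period 8.
So x[356] = x[1 + ((356-1) mod 8)] = x[4] = 16.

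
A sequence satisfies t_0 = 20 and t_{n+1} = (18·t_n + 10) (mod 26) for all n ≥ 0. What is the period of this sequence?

We have t_0 = 20, t_1 = 6, t_2 = 14, t_3 = 2, t_4 = 20.
Since t_4 = t_0 = 20, the sequence is periodic with period 4.

4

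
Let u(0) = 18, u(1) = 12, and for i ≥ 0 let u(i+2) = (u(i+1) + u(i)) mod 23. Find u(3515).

u(0) = 18; u(1) = 12; u(2) = 7; u(3) = 19; u(4) = 3; u(5) = 22; u(6) = 2; u(7) = 1; u(8) = 3; u(9) = 4; u(10) = 7; u(11) = 11; u(12) = 18; u(13) = 6; u(14) = 1; u(15) = 7; u(16) = 8; u(17) = 15; u(18) = 0; u(19) = 15; u(20) = 15; u(21) = 7; u(22) = 22; u(23) = 6; u(24) = 5; u(25) = 11; u(26) = 16; u(27) = 4; u(28) = 20; u(29) = 1; u(30) = 21; u(31) = 22; u(32) = 20; u(33) = 19; u(34) = 16; u(35) = 12; u(36) = 5; u(37) = 17; u(38) = 22; u(39) = 16; u(40) = 15; u(41) = 8; u(42) = 0; u(43) = 8; u(44) = 8; u(45) = 16; u(46) = 1; u(47) = 17; u(48) = 18; u(49) = 12.
Since (u(48), u(49)) = (u(0), u(1)) = (18, 12) (two consecutive terms determine the rest), the sequence is periodic with period 48.
So u(3515) = u(0 + ((3515-0) mod 48)) = u(11) = 11.

11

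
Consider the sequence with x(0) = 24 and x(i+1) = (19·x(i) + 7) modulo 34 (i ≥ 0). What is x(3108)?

30

x(0) = 24,  x(1) = 21,  x(2) = 32,  x(3) = 3,  x(4) = 30,  x(5) = 33,  x(6) = 22,  x(7) = 17,  x(8) = 24.
The sequence repeats with period 8.
(3108 - 0) mod 8 = 4, so x(3108) = x(4) = 30.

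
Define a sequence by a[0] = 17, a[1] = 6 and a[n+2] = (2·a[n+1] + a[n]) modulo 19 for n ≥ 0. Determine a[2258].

a[0] = 17,  a[1] = 6,  a[2] = 10,  a[3] = 7,  a[4] = 5,  a[5] = 17,  a[6] = 1,  a[7] = 0,  a[8] = 1,  a[9] = 2,  a[10] = 5,  a[11] = 12,  a[12] = 10,  a[13] = 13,  a[14] = 17,  a[15] = 9,  a[16] = 16,  a[17] = 3,  a[18] = 3,  a[19] = 9,  a[20] = 2,  a[21] = 13,  a[22] = 9,  a[23] = 12,  a[24] = 14,  a[25] = 2,  a[26] = 18,  a[27] = 0,  a[28] = 18,  a[29] = 17,  a[30] = 14,  a[31] = 7,  a[32] = 9,  a[33] = 6,  a[34] = 2,  a[35] = 10,  a[36] = 3,  a[37] = 16,  a[38] = 16,  a[39] = 10,  a[40] = 17,  a[41] = 6.
Since (a[40], a[41]) = (a[0], a[1]) = (17, 6) (two consecutive terms determine the rest), the sequence is periodic with period 40.
(2258 - 0) mod 40 = 18, so a[2258] = a[18] = 3.

3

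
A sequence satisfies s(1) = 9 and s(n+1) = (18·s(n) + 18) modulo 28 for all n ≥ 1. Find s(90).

10

Computing terms: s(1) = 9, s(2) = 12, s(3) = 10, s(4) = 2, s(5) = 26, s(6) = 10.
Since s(6) = s(3) = 10, the sequence is eventually periodic: after a pre-period of length 2 it cycles with period 3.
For n ≥ 3, s(n) depends only on (n - 3) mod 3. (90 - 3) mod 3 = 0, so s(90) = s(3) = 10.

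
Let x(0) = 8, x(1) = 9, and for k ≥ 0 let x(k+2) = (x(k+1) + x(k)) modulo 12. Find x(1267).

Computing terms: x(0) = 8; x(1) = 9; x(2) = 5; x(3) = 2; x(4) = 7; x(5) = 9; x(6) = 4; x(7) = 1; x(8) = 5; x(9) = 6; x(10) = 11; x(11) = 5; x(12) = 4; x(13) = 9; x(14) = 1; x(15) = 10; x(16) = 11; x(17) = 9; x(18) = 8; x(19) = 5; x(20) = 1; x(21) = 6; x(22) = 7; x(23) = 1; x(24) = 8; x(25) = 9.
The sequence repeats with period 24.
(1267 - 0) mod 24 = 19, so x(1267) = x(19) = 5.

5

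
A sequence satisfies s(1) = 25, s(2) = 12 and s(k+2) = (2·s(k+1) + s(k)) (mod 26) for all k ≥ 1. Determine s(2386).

s(1) = 25; s(2) = 12; s(3) = 23; s(4) = 6; s(5) = 9; s(6) = 24; s(7) = 5; s(8) = 8; s(9) = 21; s(10) = 24; s(11) = 17; s(12) = 6; s(13) = 3; s(14) = 12; s(15) = 1; s(16) = 14; s(17) = 3; s(18) = 20; s(19) = 17; s(20) = 2; s(21) = 21; s(22) = 18; s(23) = 5; s(24) = 2; s(25) = 9; s(26) = 20; s(27) = 23; s(28) = 14; s(29) = 25; s(30) = 12.
The sequence repeats with period 28.
(2386 - 1) mod 28 = 5, so s(2386) = s(6) = 24.

24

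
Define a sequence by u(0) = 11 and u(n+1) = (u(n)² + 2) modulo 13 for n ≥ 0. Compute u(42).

Computing terms: u(0) = 11; u(1) = 6; u(2) = 12; u(3) = 3; u(4) = 11.
The sequence repeats with period 4.
So u(42) = u(0 + ((42-0) mod 4)) = u(2) = 12.

12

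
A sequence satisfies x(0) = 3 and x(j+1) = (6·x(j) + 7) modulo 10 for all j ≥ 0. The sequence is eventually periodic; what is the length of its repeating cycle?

5

Computing terms: x(0) = 3, x(1) = 5, x(2) = 7, x(3) = 9, x(4) = 1, x(5) = 3.
The sequence repeats with period 5.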